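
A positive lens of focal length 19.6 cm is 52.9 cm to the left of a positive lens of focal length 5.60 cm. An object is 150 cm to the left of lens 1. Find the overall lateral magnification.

m = +0.0340

Lens 1: 1/d_i1 = 1/(19.6) − 1/(150) = 0.04435, so d_i1 = 22.55 cm; m₁ = −d_i1/d_o1 = -0.1503.
d_o2 = 52.9 − (22.55) = 30.35 cm.
Lens 2: 1/d_i2 = 1/(5.60) − 1/(30.35) = 0.1456, so d_i2 = 6.867 cm; m₂ = −d_i2/d_o2 = -0.2263.
m = m₁·m₂ = (-0.1503)(-0.2263) = +0.0340.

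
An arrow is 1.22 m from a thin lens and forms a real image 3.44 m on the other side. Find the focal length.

f = 0.901 m (converging)

Real image ⇒ d_i = +3.44 m.
1/f = 1/d_o + 1/d_i = 1/(1.22) + 1/(3.44) = 1.110, so f = 0.901 m.
Since f is positive, the thin lens is converging.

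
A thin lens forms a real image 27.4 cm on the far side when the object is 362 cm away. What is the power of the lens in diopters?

P = +3.93 D

d_i = +27.4 cm.
1/f = 1/d_o + 1/d_i = 1/(362) + 1/(27.4) = 0.03926 cm⁻¹.
f = 25.47 cm = 0.2547 m, so P = 1/f = +3.93 D.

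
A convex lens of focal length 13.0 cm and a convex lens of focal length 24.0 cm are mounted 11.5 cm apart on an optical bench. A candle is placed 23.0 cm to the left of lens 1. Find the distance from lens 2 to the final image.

Lens 1: 1/d_i1 = 1/f₁ − 1/d_o1 = 1/(13.0) − 1/(23.0) = 0.03344, so d_i1 = 29.90 cm.
The intermediate image is 29.90 cm to the right of lens 1, which lies 18.40 cm to the right of lens 2 — a virtual object — so d_o2 = −18.40 cm.
Lens 2: 1/d_i2 = 1/f₂ − 1/d_o2 = 1/(24.0) − 1/(-18.40) = 0.09601, so d_i2 = 10.4 cm.
The final image is real, 10.4 cm to the right of lens 2 (overall magnification ≈ -0.74).

10.4 cm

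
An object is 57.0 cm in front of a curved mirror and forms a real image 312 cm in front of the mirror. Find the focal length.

f = 48.2 cm (concave)

Real image ⇒ d_i = +312 cm.
1/f = 1/d_o + 1/d_i = 1/(57.0) + 1/(312) = 0.02075, so f = 48.2 cm.
Since f is positive, the curved mirror is concave.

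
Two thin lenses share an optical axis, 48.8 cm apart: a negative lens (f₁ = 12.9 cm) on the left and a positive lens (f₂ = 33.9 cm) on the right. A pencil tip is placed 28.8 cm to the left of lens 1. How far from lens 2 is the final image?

82.2 cm

Lens 1 is diverging, so f₁ = −12.9 cm.
Lens 1: 1/d_i1 = 1/f₁ − 1/d_o1 = 1/(-12.9) − 1/(28.8) = -0.1122, so d_i1 = -8.909 cm.
The intermediate image is 8.909 cm to the left of lens 1 (virtual), which is 48.8 − (-8.909) = 57.71 cm to the left of lens 2, so d_o2 = +57.71 cm.
Lens 2: 1/d_i2 = 1/f₂ − 1/d_o2 = 1/(33.9) − 1/(57.71) = 0.01217, so d_i2 = 82.2 cm.
The final image is real, 82.2 cm to the right of lens 2 (overall magnification ≈ -0.44).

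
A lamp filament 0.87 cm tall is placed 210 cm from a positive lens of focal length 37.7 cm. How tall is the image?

1/d_i = 1/f − 1/d_o = 1/(37.70) − 1/(210) = 0.02176, so d_i = 45.95 cm.
m = −d_i/d_o = -0.2188.
|h_i| = |m|·h_o = 0.2188 × 0.87 = 0.190 cm. The image is real, inverted and reduced, on the far side of the lens.

0.190 cm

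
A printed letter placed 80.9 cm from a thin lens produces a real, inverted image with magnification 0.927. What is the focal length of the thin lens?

m = −d_i/d_o ⇒ d_i = −m·d_o = −(-0.927)·(80.9) = 74.99 cm.
1/f = 1/d_o + 1/d_i = 1/(80.9) + 1/(74.99) = 0.02570, so f = 38.9 cm.
Since f is positive, the thin lens is converging.

f = 38.9 cm (converging)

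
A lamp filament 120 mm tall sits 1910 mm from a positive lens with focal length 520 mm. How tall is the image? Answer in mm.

1/d_i = 1/f − 1/d_o = 1/(520.0) − 1/(1910) = 0.001400, so d_i = 714.5 mm.
m = −d_i/d_o = -0.3741.
|h_i| = |m|·h_o = 0.3741 × 120 = 44.9 mm. The image is real, inverted and reduced, on the far side of the lens.

44.9 mm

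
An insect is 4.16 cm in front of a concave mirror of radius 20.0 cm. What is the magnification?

m = +1.71

f = R/2 = 20.0/2 = 10.00 cm.
1/d_i = 1/f − 1/d_o = 1/(10.00) − 1/(4.16) = -0.1404, so d_i = -7.123 cm.
m = −d_i/d_o = −(-7.123)/(4.16) = +1.71.
The image is virtual, upright and enlarged, behind the mirror.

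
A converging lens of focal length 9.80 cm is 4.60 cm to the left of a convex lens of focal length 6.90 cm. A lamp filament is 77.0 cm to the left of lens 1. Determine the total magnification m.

Lens 1: 1/d_i1 = 1/(9.80) − 1/(77.0) = 0.08905, so d_i1 = 11.23 cm; m₁ = −d_i1/d_o1 = -0.1458.
d_o2 = 4.60 − (11.23) = -6.630 cm (virtual object).
Lens 2: 1/d_i2 = 1/(6.90) − 1/(-6.630) = 0.2958, so d_i2 = 3.381 cm; m₂ = −d_i2/d_o2 = +0.5100.
m = m₁·m₂ = (-0.1458)(+0.5100) = -0.0744.

m = -0.0744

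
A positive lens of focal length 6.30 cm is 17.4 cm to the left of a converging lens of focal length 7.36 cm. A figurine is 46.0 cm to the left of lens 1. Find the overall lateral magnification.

m = +0.426

Lens 1: 1/d_i1 = 1/(6.30) − 1/(46.0) = 0.1370, so d_i1 = 7.300 cm; m₁ = −d_i1/d_o1 = -0.1587.
d_o2 = 17.4 − (7.300) = 10.10 cm.
Lens 2: 1/d_i2 = 1/(7.36) − 1/(10.10) = 0.03686, so d_i2 = 27.13 cm; m₂ = −d_i2/d_o2 = -2.686.
m = m₁·m₂ = (-0.1587)(-2.686) = +0.426.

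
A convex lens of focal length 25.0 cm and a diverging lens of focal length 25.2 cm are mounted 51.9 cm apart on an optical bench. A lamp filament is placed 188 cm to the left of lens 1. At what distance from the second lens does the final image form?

Lens 1: 1/d_i1 = 1/f₁ − 1/d_o1 = 1/(25.0) − 1/(188) = 0.03468, so d_i1 = 28.83 cm.
The intermediate image is 28.83 cm to the right of lens 1, which is 51.9 − (28.83) = 23.07 cm to the left of lens 2, so d_o2 = +23.07 cm.
Lens 2 is diverging, so f₂ = −25.2 cm.
Lens 2: 1/d_i2 = 1/f₂ − 1/d_o2 = 1/(-25.2) − 1/(23.07) = -0.08303, so d_i2 = -12.0 cm.
The final image is virtual, 12.0 cm to the left of lens 2 (overall magnification ≈ -0.080).

12.0 cm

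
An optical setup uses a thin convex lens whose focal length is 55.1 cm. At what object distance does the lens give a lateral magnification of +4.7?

43.4 cm

m = −d_i/d_o ⇒ d_i = −m·d_o.
1/f = 1/d_o + 1/d_i = 1/d_o − 1/(m·d_o) = (1 − 1/m)/d_o, so d_o = f(1 − 1/m) = (55.10)(1 − 1/(+4.7)) = 43.4 cm.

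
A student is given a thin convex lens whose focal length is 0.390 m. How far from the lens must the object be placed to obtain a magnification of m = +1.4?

m = −d_i/d_o ⇒ d_i = −m·d_o.
1/f = 1/d_o + 1/d_i = 1/d_o − 1/(m·d_o) = (1 − 1/m)/d_o, so d_o = f(1 − 1/m) = (0.3900)(1 − 1/(+1.4)) = 0.111 m.

0.111 m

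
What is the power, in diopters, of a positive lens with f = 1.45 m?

P = 1/f = 1/(1.45 m) = +0.690 D.

P = +0.690 D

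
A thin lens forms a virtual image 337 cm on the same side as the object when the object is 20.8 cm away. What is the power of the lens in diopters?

Virtual image ⇒ d_i = −337 cm.
1/f = 1/d_o + 1/d_i = 1/(20.8) + 1/(-337) = 0.04511 cm⁻¹.
f = 22.17 cm = 0.2217 m, so P = 1/f = +4.51 D.

P = +4.51 D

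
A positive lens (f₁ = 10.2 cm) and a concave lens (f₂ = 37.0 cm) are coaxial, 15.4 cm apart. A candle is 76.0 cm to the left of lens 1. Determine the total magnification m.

Lens 1: 1/d_i1 = 1/(10.2) − 1/(76.0) = 0.08488, so d_i1 = 11.78 cm; m₁ = −d_i1/d_o1 = -0.1550.
d_o2 = 15.4 − (11.78) = 3.620 cm.
f₂ = −37.0 cm (diverging).
Lens 2: 1/d_i2 = 1/(-37.0) − 1/(3.620) = -0.3033, so d_i2 = -3.297 cm; m₂ = −d_i2/d_o2 = +0.9109.
m = m₁·m₂ = (-0.1550)(+0.9109) = -0.141.

m = -0.141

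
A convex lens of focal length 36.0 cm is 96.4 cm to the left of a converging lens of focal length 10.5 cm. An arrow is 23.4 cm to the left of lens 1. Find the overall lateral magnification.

m = -0.196

Lens 1: 1/d_i1 = 1/(36.0) − 1/(23.4) = -0.01496, so d_i1 = -66.86 cm; m₁ = −d_i1/d_o1 = +2.857.
d_o2 = 96.4 − (-66.86) = 163.3 cm.
Lens 2: 1/d_i2 = 1/(10.5) − 1/(163.3) = 0.08911, so d_i2 = 11.22 cm; m₂ = −d_i2/d_o2 = -0.06872.
m = m₁·m₂ = (+2.857)(-0.06872) = -0.196.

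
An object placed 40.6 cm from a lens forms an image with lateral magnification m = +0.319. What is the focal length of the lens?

f = -19.0 cm (diverging)

m = −d_i/d_o ⇒ d_i = −m·d_o = −(+0.319)·(40.6) = -12.95 cm.
1/f = 1/d_o + 1/d_i = 1/(40.6) + 1/(-12.95) = -0.05259, so f = -19.0 cm.
Since f is negative, the lens is diverging.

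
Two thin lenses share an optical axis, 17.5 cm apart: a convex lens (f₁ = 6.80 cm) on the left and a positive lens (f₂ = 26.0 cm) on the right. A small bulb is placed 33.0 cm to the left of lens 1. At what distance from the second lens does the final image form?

13.6 cm

Lens 1: 1/d_i1 = 1/f₁ − 1/d_o1 = 1/(6.80) − 1/(33.0) = 0.1168, so d_i1 = 8.565 cm.
The intermediate image is 8.565 cm to the right of lens 1, which is 17.5 − (8.565) = 8.935 cm to the left of lens 2, so d_o2 = +8.935 cm.
Lens 2: 1/d_i2 = 1/f₂ − 1/d_o2 = 1/(26.0) − 1/(8.935) = -0.07346, so d_i2 = -13.6 cm.
The final image is virtual, 13.6 cm to the left of lens 2 (overall magnification ≈ -0.40).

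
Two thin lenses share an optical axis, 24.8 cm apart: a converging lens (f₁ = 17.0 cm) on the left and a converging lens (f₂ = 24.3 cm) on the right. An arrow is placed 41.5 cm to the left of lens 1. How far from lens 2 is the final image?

Lens 1: 1/d_i1 = 1/f₁ − 1/d_o1 = 1/(17.0) − 1/(41.5) = 0.03473, so d_i1 = 28.80 cm.
The intermediate image is 28.80 cm to the right of lens 1, which lies 4.000 cm to the right of lens 2 — a virtual object — so d_o2 = −4.000 cm.
Lens 2: 1/d_i2 = 1/f₂ − 1/d_o2 = 1/(24.3) − 1/(-4.000) = 0.2912, so d_i2 = 3.43 cm.
The final image is real, 3.43 cm to the right of lens 2 (overall magnification ≈ -0.60).

3.43 cm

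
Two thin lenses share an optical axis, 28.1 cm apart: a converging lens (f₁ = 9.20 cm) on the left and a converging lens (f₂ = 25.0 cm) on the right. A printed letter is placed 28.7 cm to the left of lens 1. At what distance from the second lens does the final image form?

Lens 1: 1/d_i1 = 1/f₁ − 1/d_o1 = 1/(9.20) − 1/(28.7) = 0.07385, so d_i1 = 13.54 cm.
The intermediate image is 13.54 cm to the right of lens 1, which is 28.1 − (13.54) = 14.56 cm to the left of lens 2, so d_o2 = +14.56 cm.
Lens 2: 1/d_i2 = 1/f₂ − 1/d_o2 = 1/(25.0) − 1/(14.56) = -0.02868, so d_i2 = -34.9 cm.
The final image is virtual, 34.9 cm to the left of lens 2 (overall magnification ≈ -1.1).

34.9 cm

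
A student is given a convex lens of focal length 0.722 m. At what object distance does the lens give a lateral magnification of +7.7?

0.628 m

m = −d_i/d_o ⇒ d_i = −m·d_o.
1/f = 1/d_o + 1/d_i = 1/d_o − 1/(m·d_o) = (1 − 1/m)/d_o, so d_o = f(1 − 1/m) = (0.7220)(1 − 1/(+7.7)) = 0.628 m.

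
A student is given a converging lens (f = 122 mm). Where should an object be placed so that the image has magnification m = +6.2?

102 mm

m = −d_i/d_o ⇒ d_i = −m·d_o.
1/f = 1/d_o + 1/d_i = 1/d_o − 1/(m·d_o) = (1 − 1/m)/d_o, so d_o = f(1 − 1/m) = (122.0)(1 − 1/(+6.2)) = 102 mm.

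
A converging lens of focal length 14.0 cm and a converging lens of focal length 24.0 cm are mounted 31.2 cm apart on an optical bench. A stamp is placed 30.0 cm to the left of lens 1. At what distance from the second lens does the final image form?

Lens 1: 1/d_i1 = 1/f₁ − 1/d_o1 = 1/(14.0) − 1/(30.0) = 0.03810, so d_i1 = 26.25 cm.
The intermediate image is 26.25 cm to the right of lens 1, which is 31.2 − (26.25) = 4.950 cm to the left of lens 2, so d_o2 = +4.950 cm.
Lens 2: 1/d_i2 = 1/f₂ − 1/d_o2 = 1/(24.0) − 1/(4.950) = -0.1604, so d_i2 = -6.24 cm.
The final image is virtual, 6.24 cm to the left of lens 2 (overall magnification ≈ -1.1).

6.24 cm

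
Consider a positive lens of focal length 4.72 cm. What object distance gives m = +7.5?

m = −d_i/d_o ⇒ d_i = −m·d_o.
1/f = 1/d_o + 1/d_i = 1/d_o − 1/(m·d_o) = (1 − 1/m)/d_o, so d_o = f(1 − 1/m) = (4.720)(1 − 1/(+7.5)) = 4.09 cm.

4.09 cm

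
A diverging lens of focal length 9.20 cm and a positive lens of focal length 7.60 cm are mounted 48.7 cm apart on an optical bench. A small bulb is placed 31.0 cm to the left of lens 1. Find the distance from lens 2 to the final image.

8.80 cm

Lens 1 is diverging, so f₁ = −9.20 cm.
Lens 1: 1/d_i1 = 1/f₁ − 1/d_o1 = 1/(-9.20) − 1/(31.0) = -0.1410, so d_i1 = -7.095 cm.
The intermediate image is 7.095 cm to the left of lens 1 (virtual), which is 48.7 − (-7.095) = 55.80 cm to the left of lens 2, so d_o2 = +55.80 cm.
Lens 2: 1/d_i2 = 1/f₂ − 1/d_o2 = 1/(7.60) − 1/(55.80) = 0.1137, so d_i2 = 8.80 cm.
The final image is real, 8.80 cm to the right of lens 2 (overall magnification ≈ -0.036).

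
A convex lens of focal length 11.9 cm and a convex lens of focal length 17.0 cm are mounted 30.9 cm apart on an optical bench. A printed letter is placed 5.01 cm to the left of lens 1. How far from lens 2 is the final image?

Lens 1: 1/d_i1 = 1/f₁ − 1/d_o1 = 1/(11.9) − 1/(5.01) = -0.1156, so d_i1 = -8.653 cm.
The intermediate image is 8.653 cm to the left of lens 1 (virtual), which is 30.9 − (-8.653) = 39.55 cm to the left of lens 2, so d_o2 = +39.55 cm.
Lens 2: 1/d_i2 = 1/f₂ − 1/d_o2 = 1/(17.0) − 1/(39.55) = 0.03354, so d_i2 = 29.8 cm.
The final image is real, 29.8 cm to the right of lens 2 (overall magnification ≈ -1.3).

29.8 cm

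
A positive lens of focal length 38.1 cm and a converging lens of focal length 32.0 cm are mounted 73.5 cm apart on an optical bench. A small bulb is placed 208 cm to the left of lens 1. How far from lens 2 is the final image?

167 cm

Lens 1: 1/d_i1 = 1/f₁ − 1/d_o1 = 1/(38.1) − 1/(208) = 0.02144, so d_i1 = 46.64 cm.
The intermediate image is 46.64 cm to the right of lens 1, which is 73.5 − (46.64) = 26.86 cm to the left of lens 2, so d_o2 = +26.86 cm.
Lens 2: 1/d_i2 = 1/f₂ − 1/d_o2 = 1/(32.0) − 1/(26.86) = -0.005980, so d_i2 = -167 cm.
The final image is virtual, 167 cm to the left of lens 2 (overall magnification ≈ -1.4).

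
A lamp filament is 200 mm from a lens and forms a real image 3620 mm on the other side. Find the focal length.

Real image ⇒ d_i = +3620 mm.
1/f = 1/d_o + 1/d_i = 1/(200) + 1/(3620) = 0.005276, so f = 190 mm.
Since f is positive, the lens is converging.

f = 190 mm (converging)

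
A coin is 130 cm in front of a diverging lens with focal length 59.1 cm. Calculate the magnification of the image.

m = +0.313

For a diverging lens, f = -59.1 cm.
1/d_i = 1/f − 1/d_o = 1/(-59.10) − 1/(130) = -0.02461, so d_i = -40.63 cm.
m = −d_i/d_o = −(-40.63)/(130) = +0.313.
The image is virtual, upright and reduced, on the same side as the object.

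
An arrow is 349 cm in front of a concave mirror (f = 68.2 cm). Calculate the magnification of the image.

1/d_i = 1/f − 1/d_o = 1/(68.20) − 1/(349) = 0.01180, so d_i = 84.76 cm.
m = −d_i/d_o = −(84.76)/(349) = -0.243.
The image is real, inverted and reduced, in front of the mirror.

m = -0.243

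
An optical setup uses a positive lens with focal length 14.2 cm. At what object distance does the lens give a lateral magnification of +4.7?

m = −d_i/d_o ⇒ d_i = −m·d_o.
1/f = 1/d_o + 1/d_i = 1/d_o − 1/(m·d_o) = (1 − 1/m)/d_o, so d_o = f(1 − 1/m) = (14.20)(1 − 1/(+4.7)) = 11.2 cm.

11.2 cm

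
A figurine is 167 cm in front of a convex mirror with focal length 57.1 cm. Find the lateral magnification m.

m = +0.255

For a convex mirror, f = -57.1 cm.
1/d_i = 1/f − 1/d_o = 1/(-57.10) − 1/(167) = -0.02350, so d_i = -42.55 cm.
m = −d_i/d_o = −(-42.55)/(167) = +0.255.
The image is virtual, upright and reduced, behind the mirror.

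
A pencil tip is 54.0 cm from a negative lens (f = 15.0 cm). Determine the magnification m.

m = +0.217

For a negative lens, f = -15.0 cm.
1/d_i = 1/f − 1/d_o = 1/(-15.00) − 1/(54.0) = -0.08519, so d_i = -11.74 cm.
m = −d_i/d_o = −(-11.74)/(54.0) = +0.217.
The image is virtual, upright and reduced, on the same side as the object.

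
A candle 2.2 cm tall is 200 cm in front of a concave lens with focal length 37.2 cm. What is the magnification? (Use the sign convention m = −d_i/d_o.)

For a concave lens, f = -37.2 cm.
1/d_i = 1/f − 1/d_o = 1/(-37.20) − 1/(200) = -0.03188, so d_i = -31.37 cm.
m = −d_i/d_o = −(-31.37)/(200) = +0.157.
The image is virtual, upright and reduced, on the same side as the object.

m = +0.157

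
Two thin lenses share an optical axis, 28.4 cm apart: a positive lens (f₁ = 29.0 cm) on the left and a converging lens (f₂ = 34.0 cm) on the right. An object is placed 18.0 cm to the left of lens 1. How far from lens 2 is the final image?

Lens 1: 1/d_i1 = 1/f₁ − 1/d_o1 = 1/(29.0) − 1/(18.0) = -0.02107, so d_i1 = -47.45 cm.
The intermediate image is 47.45 cm to the left of lens 1 (virtual), which is 28.4 − (-47.45) = 75.85 cm to the left of lens 2, so d_o2 = +75.85 cm.
Lens 2: 1/d_i2 = 1/f₂ − 1/d_o2 = 1/(34.0) − 1/(75.85) = 0.01623, so d_i2 = 61.6 cm.
The final image is real, 61.6 cm to the right of lens 2 (overall magnification ≈ -2.1).

61.6 cm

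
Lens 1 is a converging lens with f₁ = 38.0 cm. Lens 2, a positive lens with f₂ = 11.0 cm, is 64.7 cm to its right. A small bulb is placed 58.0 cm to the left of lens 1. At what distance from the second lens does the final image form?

Lens 1: 1/d_i1 = 1/f₁ − 1/d_o1 = 1/(38.0) − 1/(58.0) = 0.009074, so d_i1 = 110.2 cm.
The intermediate image is 110.2 cm to the right of lens 1, which lies 45.50 cm to the right of lens 2 — a virtual object — so d_o2 = −45.50 cm.
Lens 2: 1/d_i2 = 1/f₂ − 1/d_o2 = 1/(11.0) − 1/(-45.50) = 0.1129, so d_i2 = 8.86 cm.
The final image is real, 8.86 cm to the right of lens 2 (overall magnification ≈ -0.37).

8.86 cm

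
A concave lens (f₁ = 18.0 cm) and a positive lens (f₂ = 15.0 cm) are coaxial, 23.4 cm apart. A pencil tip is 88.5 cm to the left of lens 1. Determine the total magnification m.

m = -0.109

f₁ = −18.0 cm (diverging).
Lens 1: 1/d_i1 = 1/(-18.0) − 1/(88.5) = -0.06685, so d_i1 = -14.96 cm; m₁ = −d_i1/d_o1 = +0.1690.
d_o2 = 23.4 − (-14.96) = 38.36 cm.
Lens 2: 1/d_i2 = 1/(15.0) − 1/(38.36) = 0.04060, so d_i2 = 24.63 cm; m₂ = −d_i2/d_o2 = -0.6421.
m = m₁·m₂ = (+0.1690)(-0.6421) = -0.109.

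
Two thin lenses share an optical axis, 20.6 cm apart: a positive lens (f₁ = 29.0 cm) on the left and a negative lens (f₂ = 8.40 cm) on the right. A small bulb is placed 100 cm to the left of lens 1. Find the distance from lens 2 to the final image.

Lens 1: 1/d_i1 = 1/f₁ − 1/d_o1 = 1/(29.0) − 1/(100) = 0.02448, so d_i1 = 40.85 cm.
The intermediate image is 40.85 cm to the right of lens 1, which lies 20.25 cm to the right of lens 2 — a virtual object — so d_o2 = −20.25 cm.
Lens 2 is diverging, so f₂ = −8.40 cm.
Lens 2: 1/d_i2 = 1/f₂ − 1/d_o2 = 1/(-8.40) − 1/(-20.25) = -0.06966, so d_i2 = -14.4 cm.
The final image is virtual, 14.4 cm to the left of lens 2 (overall magnification ≈ 0.29).

14.4 cm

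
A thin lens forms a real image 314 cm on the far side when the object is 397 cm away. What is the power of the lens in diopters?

d_i = +314 cm.
1/f = 1/d_o + 1/d_i = 1/(397) + 1/(314) = 0.005704 cm⁻¹.
f = 175.3 cm = 1.753 m, so P = 1/f = +0.570 D.

P = +0.570 D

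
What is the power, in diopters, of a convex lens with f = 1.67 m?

P = 1/f = 1/(1.67 m) = +0.599 D.

P = +0.599 D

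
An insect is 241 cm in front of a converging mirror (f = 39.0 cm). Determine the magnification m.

m = -0.193

1/d_i = 1/f − 1/d_o = 1/(39.00) − 1/(241) = 0.02149, so d_i = 46.53 cm.
m = −d_i/d_o = −(46.53)/(241) = -0.193.
The image is real, inverted and reduced, in front of the mirror.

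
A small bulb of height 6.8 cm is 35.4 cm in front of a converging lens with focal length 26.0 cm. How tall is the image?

1/d_i = 1/f − 1/d_o = 1/(26.00) − 1/(35.4) = 0.01021, so d_i = 97.91 cm.
m = −d_i/d_o = -2.766.
|h_i| = |m|·h_o = 2.766 × 6.8 = 18.8 cm. The image is real, inverted and enlarged, on the far side of the lens.

18.8 cm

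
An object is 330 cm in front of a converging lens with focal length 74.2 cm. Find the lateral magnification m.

m = -0.290

1/d_i = 1/f − 1/d_o = 1/(74.20) − 1/(330) = 0.01045, so d_i = 95.72 cm.
m = −d_i/d_o = −(95.72)/(330) = -0.290.
The image is real, inverted and reduced, on the far side of the lens.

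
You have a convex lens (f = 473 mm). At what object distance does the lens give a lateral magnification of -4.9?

570 mm

m = −d_i/d_o ⇒ d_i = −m·d_o.
1/f = 1/d_o + 1/d_i = 1/d_o − 1/(m·d_o) = (1 − 1/m)/d_o, so d_o = f(1 − 1/m) = (473.0)(1 − 1/(-4.9)) = 570 mm.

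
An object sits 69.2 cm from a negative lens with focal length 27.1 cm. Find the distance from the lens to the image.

19.5 cm

For a negative lens, f = -27.1 cm.
Lens equation: 1/d_i = 1/f − 1/d_o = 1/(-27.10) − 1/(69.2) = -0.03690 − 0.01445 = -0.05135, so d_i = -19.5 cm.
The image is virtual, upright and reduced, on the same side as the object.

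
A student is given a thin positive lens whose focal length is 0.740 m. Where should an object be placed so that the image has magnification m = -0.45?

2.38 m

m = −d_i/d_o ⇒ d_i = −m·d_o.
1/f = 1/d_o + 1/d_i = 1/d_o − 1/(m·d_o) = (1 − 1/m)/d_o, so d_o = f(1 − 1/m) = (0.7400)(1 − 1/(-0.45)) = 2.38 m.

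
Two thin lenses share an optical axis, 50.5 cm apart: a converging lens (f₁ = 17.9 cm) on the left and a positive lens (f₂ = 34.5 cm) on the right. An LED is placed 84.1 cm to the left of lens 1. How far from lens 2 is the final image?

142 cm

Lens 1: 1/d_i1 = 1/f₁ − 1/d_o1 = 1/(17.9) − 1/(84.1) = 0.04398, so d_i1 = 22.74 cm.
The intermediate image is 22.74 cm to the right of lens 1, which is 50.5 − (22.74) = 27.76 cm to the left of lens 2, so d_o2 = +27.76 cm.
Lens 2: 1/d_i2 = 1/f₂ − 1/d_o2 = 1/(34.5) − 1/(27.76) = -0.007038, so d_i2 = -142 cm.
The final image is virtual, 142 cm to the left of lens 2 (overall magnification ≈ -1.4).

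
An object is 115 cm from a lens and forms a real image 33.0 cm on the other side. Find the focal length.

f = 25.6 cm (converging)

Real image ⇒ d_i = +33.0 cm.
1/f = 1/d_o + 1/d_i = 1/(115) + 1/(33.0) = 0.03900, so f = 25.6 cm.
Since f is positive, the lens is converging.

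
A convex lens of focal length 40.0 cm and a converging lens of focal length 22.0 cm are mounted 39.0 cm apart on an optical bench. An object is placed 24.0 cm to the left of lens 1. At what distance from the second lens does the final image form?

Lens 1: 1/d_i1 = 1/f₁ − 1/d_o1 = 1/(40.0) − 1/(24.0) = -0.01667, so d_i1 = -60.00 cm.
The intermediate image is 60.00 cm to the left of lens 1 (virtual), which is 39.0 − (-60.00) = 99.00 cm to the left of lens 2, so d_o2 = +99.00 cm.
Lens 2: 1/d_i2 = 1/f₂ − 1/d_o2 = 1/(22.0) − 1/(99.00) = 0.03535, so d_i2 = 28.3 cm.
The final image is real, 28.3 cm to the right of lens 2 (overall magnification ≈ -0.71).

28.3 cm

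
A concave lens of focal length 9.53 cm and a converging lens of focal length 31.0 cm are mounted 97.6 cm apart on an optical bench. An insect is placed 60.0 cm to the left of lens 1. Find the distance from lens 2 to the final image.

Lens 1 is diverging, so f₁ = −9.53 cm.
Lens 1: 1/d_i1 = 1/f₁ − 1/d_o1 = 1/(-9.53) − 1/(60.0) = -0.1216, so d_i1 = -8.224 cm.
The intermediate image is 8.224 cm to the left of lens 1 (virtual), which is 97.6 − (-8.224) = 105.8 cm to the left of lens 2, so d_o2 = +105.8 cm.
Lens 2: 1/d_i2 = 1/f₂ − 1/d_o2 = 1/(31.0) − 1/(105.8) = 0.02281, so d_i2 = 43.8 cm.
The final image is real, 43.8 cm to the right of lens 2 (overall magnification ≈ -0.057).

43.8 cm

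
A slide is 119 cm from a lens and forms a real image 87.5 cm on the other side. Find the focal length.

f = 50.4 cm (converging)

Real image ⇒ d_i = +87.5 cm.
1/f = 1/d_o + 1/d_i = 1/(119) + 1/(87.5) = 0.01983, so f = 50.4 cm.
Since f is positive, the lens is converging.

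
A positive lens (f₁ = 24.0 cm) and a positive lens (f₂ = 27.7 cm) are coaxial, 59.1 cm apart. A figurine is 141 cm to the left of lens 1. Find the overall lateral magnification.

m = +2.29

Lens 1: 1/d_i1 = 1/(24.0) − 1/(141) = 0.03457, so d_i1 = 28.92 cm; m₁ = −d_i1/d_o1 = -0.2051.
d_o2 = 59.1 − (28.92) = 30.18 cm.
Lens 2: 1/d_i2 = 1/(27.7) − 1/(30.18) = 0.002967, so d_i2 = 337.1 cm; m₂ = −d_i2/d_o2 = -11.17.
m = m₁·m₂ = (-0.2051)(-11.17) = +2.29.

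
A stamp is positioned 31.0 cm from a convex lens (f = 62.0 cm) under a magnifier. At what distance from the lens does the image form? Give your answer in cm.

Thin-lens equation: 1/d_i = 1/f − 1/d_o = 1/(62.00) − 1/(31.0) = 0.01613 − 0.03226 = -0.01613, so d_i = -62.0 cm.
The image is virtual, upright and enlarged, on the same side as the object.

62.0 cm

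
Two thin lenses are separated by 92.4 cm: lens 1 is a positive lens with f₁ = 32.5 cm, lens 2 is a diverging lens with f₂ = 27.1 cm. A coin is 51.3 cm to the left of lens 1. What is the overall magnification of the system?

m = -1.52

Lens 1: 1/d_i1 = 1/(32.5) − 1/(51.3) = 0.01128, so d_i1 = 88.68 cm; m₁ = −d_i1/d_o1 = -1.729.
d_o2 = 92.4 − (88.68) = 3.720 cm.
f₂ = −27.1 cm (diverging).
Lens 2: 1/d_i2 = 1/(-27.1) − 1/(3.720) = -0.3057, so d_i2 = -3.271 cm; m₂ = −d_i2/d_o2 = +0.8793.
m = m₁·m₂ = (-1.729)(+0.8793) = -1.52.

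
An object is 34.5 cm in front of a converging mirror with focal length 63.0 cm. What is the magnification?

1/d_i = 1/f − 1/d_o = 1/(63.00) − 1/(34.5) = -0.01311, so d_i = -76.26 cm.
m = −d_i/d_o = −(-76.26)/(34.5) = +2.21.
The image is virtual, upright and enlarged, behind the mirror.

m = +2.21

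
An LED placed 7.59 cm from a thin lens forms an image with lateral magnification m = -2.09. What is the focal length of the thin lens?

f = 5.13 cm (converging)

m = −d_i/d_o ⇒ d_i = −m·d_o = −(-2.09)·(7.59) = 15.86 cm.
1/f = 1/d_o + 1/d_i = 1/(7.59) + 1/(15.86) = 0.1948, so f = 5.13 cm.
Since f is positive, the thin lens is converging.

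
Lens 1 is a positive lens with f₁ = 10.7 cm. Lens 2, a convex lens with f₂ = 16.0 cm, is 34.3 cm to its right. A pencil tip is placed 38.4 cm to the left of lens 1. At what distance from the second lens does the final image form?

Lens 1: 1/d_i1 = 1/f₁ − 1/d_o1 = 1/(10.7) − 1/(38.4) = 0.06742, so d_i1 = 14.83 cm.
The intermediate image is 14.83 cm to the right of lens 1, which is 34.3 − (14.83) = 19.47 cm to the left of lens 2, so d_o2 = +19.47 cm.
Lens 2: 1/d_i2 = 1/f₂ − 1/d_o2 = 1/(16.0) − 1/(19.47) = 0.01114, so d_i2 = 89.8 cm.
The final image is real, 89.8 cm to the right of lens 2 (overall magnification ≈ 1.8).

89.8 cm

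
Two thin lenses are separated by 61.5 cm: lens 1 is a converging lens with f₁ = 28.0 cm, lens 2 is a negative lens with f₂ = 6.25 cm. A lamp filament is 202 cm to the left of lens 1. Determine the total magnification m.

Lens 1: 1/d_i1 = 1/(28.0) − 1/(202) = 0.03076, so d_i1 = 32.51 cm; m₁ = −d_i1/d_o1 = -0.1609.
d_o2 = 61.5 − (32.51) = 28.99 cm.
f₂ = −6.25 cm (diverging).
Lens 2: 1/d_i2 = 1/(-6.25) − 1/(28.99) = -0.1945, so d_i2 = -5.142 cm; m₂ = −d_i2/d_o2 = +0.1774.
m = m₁·m₂ = (-0.1609)(+0.1774) = -0.0285.

m = -0.0285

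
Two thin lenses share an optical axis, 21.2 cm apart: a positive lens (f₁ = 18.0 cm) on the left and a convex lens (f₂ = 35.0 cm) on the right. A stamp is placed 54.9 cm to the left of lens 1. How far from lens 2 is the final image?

Lens 1: 1/d_i1 = 1/f₁ − 1/d_o1 = 1/(18.0) − 1/(54.9) = 0.03734, so d_i1 = 26.78 cm.
The intermediate image is 26.78 cm to the right of lens 1, which lies 5.580 cm to the right of lens 2 — a virtual object — so d_o2 = −5.580 cm.
Lens 2: 1/d_i2 = 1/f₂ − 1/d_o2 = 1/(35.0) − 1/(-5.580) = 0.2078, so d_i2 = 4.81 cm.
The final image is real, 4.81 cm to the right of lens 2 (overall magnification ≈ -0.42).

4.81 cm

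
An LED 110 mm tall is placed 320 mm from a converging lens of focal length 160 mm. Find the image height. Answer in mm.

110 mm

1/d_i = 1/f − 1/d_o = 1/(160.0) − 1/(320) = 0.003125, so d_i = 320.0 mm.
m = −d_i/d_o = -1.000.
|h_i| = |m|·h_o = 1.000 × 110 = 110 mm. The image is real, inverted and same size, on the far side of the lens.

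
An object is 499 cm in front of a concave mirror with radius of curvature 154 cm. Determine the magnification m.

f = R/2 = 154/2 = 77.00 cm.
1/d_i = 1/f − 1/d_o = 1/(77.00) − 1/(499) = 0.01098, so d_i = 91.05 cm.
m = −d_i/d_o = −(91.05)/(499) = -0.182.
The image is real, inverted and reduced, in front of the mirror.

m = -0.182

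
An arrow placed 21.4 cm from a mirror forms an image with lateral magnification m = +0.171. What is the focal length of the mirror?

m = −d_i/d_o ⇒ d_i = −m·d_o = −(+0.171)·(21.4) = -3.659 cm.
1/f = 1/d_o + 1/d_i = 1/(21.4) + 1/(-3.659) = -0.2266, so f = -4.41 cm.
Since f is negative, the mirror is convex.

f = -4.41 cm (convex)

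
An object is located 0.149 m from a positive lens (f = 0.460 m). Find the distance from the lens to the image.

0.220 m

Lens equation: 1/v = 1/f − 1/u = 1/(0.4600) − 1/(0.149) = 2.174 − 6.711 = -4.537, so v = -0.220 m.
The image is virtual, upright and enlarged, on the same side as the object.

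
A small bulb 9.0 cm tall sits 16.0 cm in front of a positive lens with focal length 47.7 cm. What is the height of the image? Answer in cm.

1/d_i = 1/f − 1/d_o = 1/(47.70) − 1/(16.0) = -0.04154, so d_i = -24.08 cm.
m = −d_i/d_o = +1.505.
|h_i| = |m|·h_o = 1.505 × 9.0 = 13.5 cm. The image is virtual, upright and enlarged, on the same side as the object.

13.5 cm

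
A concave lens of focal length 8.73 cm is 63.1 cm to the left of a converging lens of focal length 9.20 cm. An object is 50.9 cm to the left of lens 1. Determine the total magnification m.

f₁ = −8.73 cm (diverging).
Lens 1: 1/d_i1 = 1/(-8.73) − 1/(50.9) = -0.1342, so d_i1 = -7.452 cm; m₁ = −d_i1/d_o1 = +0.1464.
d_o2 = 63.1 − (-7.452) = 70.55 cm.
Lens 2: 1/d_i2 = 1/(9.20) − 1/(70.55) = 0.09452, so d_i2 = 10.58 cm; m₂ = −d_i2/d_o2 = -0.1500.
m = m₁·m₂ = (+0.1464)(-0.1500) = -0.0220.

m = -0.0220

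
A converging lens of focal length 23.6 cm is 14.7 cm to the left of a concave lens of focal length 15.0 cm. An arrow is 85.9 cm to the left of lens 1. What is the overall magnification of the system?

Lens 1: 1/d_i1 = 1/(23.6) − 1/(85.9) = 0.03073, so d_i1 = 32.54 cm; m₁ = −d_i1/d_o1 = -0.3788.
d_o2 = 14.7 − (32.54) = -17.84 cm (virtual object).
f₂ = −15.0 cm (diverging).
Lens 2: 1/d_i2 = 1/(-15.0) − 1/(-17.84) = -0.01061, so d_i2 = -94.23 cm; m₂ = −d_i2/d_o2 = -5.282.
m = m₁·m₂ = (-0.3788)(-5.282) = +2.00.

m = +2.00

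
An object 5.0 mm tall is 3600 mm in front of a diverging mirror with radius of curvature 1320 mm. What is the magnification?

f = R/2 = 1320/2 = 660.0 mm; for a diverging mirror, f = -660.0 mm.
1/d_i = 1/f − 1/d_o = 1/(-660.0) − 1/(3600) = -0.001793, so d_i = -557.7 mm.
m = −d_i/d_o = −(-557.7)/(3600) = +0.155.
The image is virtual, upright and reduced, behind the mirror.

m = +0.155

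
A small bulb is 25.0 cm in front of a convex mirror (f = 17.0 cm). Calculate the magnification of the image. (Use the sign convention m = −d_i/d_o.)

m = +0.405

For a convex mirror, f = -17.0 cm.
1/d_i = 1/f − 1/d_o = 1/(-17.00) − 1/(25.0) = -0.09882, so d_i = -10.12 cm.
m = −d_i/d_o = −(-10.12)/(25.0) = +0.405.
The image is virtual, upright and reduced, behind the mirror.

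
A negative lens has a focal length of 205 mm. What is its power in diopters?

For a negative lens, f = −205 mm.
f = -20.5 cm = -0.205 m.
P = 1/f = 1/(-0.205 m) = -4.88 D.

P = -4.88 D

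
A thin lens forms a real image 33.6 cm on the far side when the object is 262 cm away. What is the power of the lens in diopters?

P = +3.36 D

d_i = +33.6 cm.
1/f = 1/d_o + 1/d_i = 1/(262) + 1/(33.6) = 0.03358 cm⁻¹.
f = 29.78 cm = 0.2978 m, so P = 1/f = +3.36 D.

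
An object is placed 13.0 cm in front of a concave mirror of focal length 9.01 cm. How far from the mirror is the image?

Mirror equation: 1/v = 1/f − 1/u = 1/(9.010) − 1/(13.0) = 0.1110 − 0.07692 = 0.03406, so v = 29.4 cm.
The image is real, inverted and enlarged, in front of the mirror.

29.4 cm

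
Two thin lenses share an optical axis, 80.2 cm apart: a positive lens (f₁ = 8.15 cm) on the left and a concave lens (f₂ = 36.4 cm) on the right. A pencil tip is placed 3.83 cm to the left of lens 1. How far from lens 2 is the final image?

Lens 1: 1/d_i1 = 1/f₁ − 1/d_o1 = 1/(8.15) − 1/(3.83) = -0.1384, so d_i1 = -7.226 cm.
The intermediate image is 7.226 cm to the left of lens 1 (virtual), which is 80.2 − (-7.226) = 87.43 cm to the left of lens 2, so d_o2 = +87.43 cm.
Lens 2 is diverging, so f₂ = −36.4 cm.
Lens 2: 1/d_i2 = 1/f₂ − 1/d_o2 = 1/(-36.4) − 1/(87.43) = -0.03891, so d_i2 = -25.7 cm.
The final image is virtual, 25.7 cm to the left of lens 2 (overall magnification ≈ 0.55).

25.7 cm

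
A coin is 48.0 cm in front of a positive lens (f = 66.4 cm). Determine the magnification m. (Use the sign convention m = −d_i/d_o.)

m = +3.61

1/d_i = 1/f − 1/d_o = 1/(66.40) − 1/(48.0) = -0.005773, so d_i = -173.2 cm.
m = −d_i/d_o = −(-173.2)/(48.0) = +3.61.
The image is virtual, upright and enlarged, on the same side as the object.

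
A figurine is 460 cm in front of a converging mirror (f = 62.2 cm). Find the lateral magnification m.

m = -0.156

1/d_i = 1/f − 1/d_o = 1/(62.20) − 1/(460) = 0.01390, so d_i = 71.93 cm.
m = −d_i/d_o = −(71.93)/(460) = -0.156.
The image is real, inverted and reduced, in front of the mirror.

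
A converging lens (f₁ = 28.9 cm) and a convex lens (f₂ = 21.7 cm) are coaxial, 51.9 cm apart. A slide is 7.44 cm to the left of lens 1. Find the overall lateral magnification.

Lens 1: 1/d_i1 = 1/(28.9) − 1/(7.44) = -0.09981, so d_i1 = -10.02 cm; m₁ = −d_i1/d_o1 = +1.347.
d_o2 = 51.9 − (-10.02) = 61.92 cm.
Lens 2: 1/d_i2 = 1/(21.7) − 1/(61.92) = 0.02993, so d_i2 = 33.41 cm; m₂ = −d_i2/d_o2 = -0.5395.
m = m₁·m₂ = (+1.347)(-0.5395) = -0.727.

m = -0.727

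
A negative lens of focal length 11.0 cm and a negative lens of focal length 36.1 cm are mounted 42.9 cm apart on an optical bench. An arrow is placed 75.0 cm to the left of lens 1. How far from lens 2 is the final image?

Lens 1 is diverging, so f₁ = −11.0 cm.
Lens 1: 1/d_i1 = 1/f₁ − 1/d_o1 = 1/(-11.0) − 1/(75.0) = -0.1042, so d_i1 = -9.593 cm.
The intermediate image is 9.593 cm to the left of lens 1 (virtual), which is 42.9 − (-9.593) = 52.49 cm to the left of lens 2, so d_o2 = +52.49 cm.
Lens 2 is diverging, so f₂ = −36.1 cm.
Lens 2: 1/d_i2 = 1/f₂ − 1/d_o2 = 1/(-36.1) − 1/(52.49) = -0.04675, so d_i2 = -21.4 cm.
The final image is virtual, 21.4 cm to the left of lens 2 (overall magnification ≈ 0.052).

21.4 cm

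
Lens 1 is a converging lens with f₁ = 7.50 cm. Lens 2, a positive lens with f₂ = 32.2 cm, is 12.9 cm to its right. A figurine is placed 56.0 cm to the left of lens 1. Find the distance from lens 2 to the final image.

4.88 cm

Lens 1: 1/d_i1 = 1/f₁ − 1/d_o1 = 1/(7.50) − 1/(56.0) = 0.1155, so d_i1 = 8.660 cm.
The intermediate image is 8.660 cm to the right of lens 1, which is 12.9 − (8.660) = 4.240 cm to the left of lens 2, so d_o2 = +4.240 cm.
Lens 2: 1/d_i2 = 1/f₂ − 1/d_o2 = 1/(32.2) − 1/(4.240) = -0.2048, so d_i2 = -4.88 cm.
The final image is virtual, 4.88 cm to the left of lens 2 (overall magnification ≈ -0.18).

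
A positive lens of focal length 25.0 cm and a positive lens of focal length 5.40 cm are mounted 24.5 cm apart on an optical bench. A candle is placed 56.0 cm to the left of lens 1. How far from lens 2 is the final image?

Lens 1: 1/d_i1 = 1/f₁ − 1/d_o1 = 1/(25.0) − 1/(56.0) = 0.02214, so d_i1 = 45.16 cm.
The intermediate image is 45.16 cm to the right of lens 1, which lies 20.66 cm to the right of lens 2 — a virtual object — so d_o2 = −20.66 cm.
Lens 2: 1/d_i2 = 1/f₂ − 1/d_o2 = 1/(5.40) − 1/(-20.66) = 0.2336, so d_i2 = 4.28 cm.
The final image is real, 4.28 cm to the right of lens 2 (overall magnification ≈ -0.17).

4.28 cm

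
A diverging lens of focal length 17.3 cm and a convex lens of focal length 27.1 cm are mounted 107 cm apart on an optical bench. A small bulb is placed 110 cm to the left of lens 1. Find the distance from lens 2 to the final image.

34.8 cm

Lens 1 is diverging, so f₁ = −17.3 cm.
Lens 1: 1/d_i1 = 1/f₁ − 1/d_o1 = 1/(-17.3) − 1/(110) = -0.06689, so d_i1 = -14.95 cm.
The intermediate image is 14.95 cm to the left of lens 1 (virtual), which is 107 − (-14.95) = 122.0 cm to the left of lens 2, so d_o2 = +122.0 cm.
Lens 2: 1/d_i2 = 1/f₂ − 1/d_o2 = 1/(27.1) − 1/(122.0) = 0.02870, so d_i2 = 34.8 cm.
The final image is real, 34.8 cm to the right of lens 2 (overall magnification ≈ -0.039).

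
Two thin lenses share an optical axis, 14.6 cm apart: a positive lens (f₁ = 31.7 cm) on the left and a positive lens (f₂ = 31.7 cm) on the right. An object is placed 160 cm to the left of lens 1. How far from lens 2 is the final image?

Lens 1: 1/d_i1 = 1/f₁ − 1/d_o1 = 1/(31.7) − 1/(160) = 0.02530, so d_i1 = 39.53 cm.
The intermediate image is 39.53 cm to the right of lens 1, which lies 24.93 cm to the right of lens 2 — a virtual object — so d_o2 = −24.93 cm.
Lens 2: 1/d_i2 = 1/f₂ − 1/d_o2 = 1/(31.7) − 1/(-24.93) = 0.07166, so d_i2 = 14.0 cm.
The final image is real, 14.0 cm to the right of lens 2 (overall magnification ≈ -0.14).

14.0 cm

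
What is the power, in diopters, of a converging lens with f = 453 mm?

f = 45.3 cm = 0.453 m.
P = 1/f = 1/(0.453 m) = +2.21 D.

P = +2.21 D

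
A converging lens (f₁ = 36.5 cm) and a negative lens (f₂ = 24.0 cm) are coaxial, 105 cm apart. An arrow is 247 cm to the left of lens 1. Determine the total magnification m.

Lens 1: 1/d_i1 = 1/(36.5) − 1/(247) = 0.02335, so d_i1 = 42.83 cm; m₁ = −d_i1/d_o1 = -0.1734.
d_o2 = 105 − (42.83) = 62.17 cm.
f₂ = −24.0 cm (diverging).
Lens 2: 1/d_i2 = 1/(-24.0) − 1/(62.17) = -0.05775, so d_i2 = -17.32 cm; m₂ = −d_i2/d_o2 = +0.2785.
m = m₁·m₂ = (-0.1734)(+0.2785) = -0.0483.

m = -0.0483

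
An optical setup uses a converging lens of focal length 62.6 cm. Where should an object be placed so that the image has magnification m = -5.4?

m = −d_i/d_o ⇒ d_i = −m·d_o.
1/f = 1/d_o + 1/d_i = 1/d_o − 1/(m·d_o) = (1 − 1/m)/d_o, so d_o = f(1 − 1/m) = (62.60)(1 − 1/(-5.4)) = 74.2 cm.

74.2 cm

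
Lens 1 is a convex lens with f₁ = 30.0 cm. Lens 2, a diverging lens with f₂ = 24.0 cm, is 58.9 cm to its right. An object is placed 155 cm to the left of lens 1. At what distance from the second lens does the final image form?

11.4 cm

Lens 1: 1/d_i1 = 1/f₁ − 1/d_o1 = 1/(30.0) − 1/(155) = 0.02688, so d_i1 = 37.20 cm.
The intermediate image is 37.20 cm to the right of lens 1, which is 58.9 − (37.20) = 21.70 cm to the left of lens 2, so d_o2 = +21.70 cm.
Lens 2 is diverging, so f₂ = −24.0 cm.
Lens 2: 1/d_i2 = 1/f₂ − 1/d_o2 = 1/(-24.0) − 1/(21.70) = -0.08775, so d_i2 = -11.4 cm.
The final image is virtual, 11.4 cm to the left of lens 2 (overall magnification ≈ -0.13).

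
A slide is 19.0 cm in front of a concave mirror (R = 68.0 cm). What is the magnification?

f = R/2 = 68.0/2 = 34.00 cm.
1/d_i = 1/f − 1/d_o = 1/(34.00) − 1/(19.0) = -0.02322, so d_i = -43.07 cm.
m = −d_i/d_o = −(-43.07)/(19.0) = +2.27.
The image is virtual, upright and enlarged, behind the mirror.

m = +2.27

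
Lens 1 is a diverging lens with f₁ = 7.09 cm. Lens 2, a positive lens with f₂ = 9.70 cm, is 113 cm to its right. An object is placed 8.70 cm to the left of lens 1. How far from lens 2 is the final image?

Lens 1 is diverging, so f₁ = −7.09 cm.
Lens 1: 1/d_i1 = 1/f₁ − 1/d_o1 = 1/(-7.09) − 1/(8.70) = -0.2560, so d_i1 = -3.906 cm.
The intermediate image is 3.906 cm to the left of lens 1 (virtual), which is 113 − (-3.906) = 116.9 cm to the left of lens 2, so d_o2 = +116.9 cm.
Lens 2: 1/d_i2 = 1/f₂ − 1/d_o2 = 1/(9.70) − 1/(116.9) = 0.09454, so d_i2 = 10.6 cm.
The final image is real, 10.6 cm to the right of lens 2 (overall magnification ≈ -0.041).

10.6 cm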